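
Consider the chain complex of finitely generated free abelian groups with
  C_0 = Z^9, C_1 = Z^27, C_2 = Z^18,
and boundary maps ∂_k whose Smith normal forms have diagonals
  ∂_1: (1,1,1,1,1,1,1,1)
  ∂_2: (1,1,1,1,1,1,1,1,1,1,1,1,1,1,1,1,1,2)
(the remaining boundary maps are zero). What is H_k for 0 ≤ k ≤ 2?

H_0: b_0 = 9 − 0 − 8 = 1; torsion from ∂_1 factors > 1: none. So H_0 = Z.
H_1: b_1 = 27 − 8 − 18 = 1; torsion from ∂_2 factors > 1: [2]. So H_1 = Z ⊕ Z/2.
H_2: b_2 = 18 − 18 − 0 = 0; torsion from ∂_3 factors > 1: none. So H_2 = 0.

H_0 = Z,  H_1 = Z ⊕ Z/2,  H_2 = 0.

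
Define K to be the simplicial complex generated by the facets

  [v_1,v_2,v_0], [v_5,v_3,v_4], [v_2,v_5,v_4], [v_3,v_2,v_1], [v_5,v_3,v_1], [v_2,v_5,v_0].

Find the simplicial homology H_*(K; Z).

H_0 = Z,  H_1 = Z,  H_2 = 0.

We work with the vertex ordering v_0 < v_1 < v_2 < v_3 < v_4 < v_5. The simplices of K, each written with vertices in increasing order, are:

  0-simplices (6): [v_0], [v_1], [v_2], [v_3], [v_4], [v_5]
  1-simplices (12): [v_0,v_1], [v_0,v_2], [v_0,v_5], [v_1,v_2], [v_1,v_3], [v_1,v_5], [v_2,v_3], [v_2,v_4], [v_2,v_5], [v_3,v_4], [v_3,v_5], [v_4,v_5]
  2-simplices (6): [v_0,v_1,v_2], [v_0,v_2,v_5], [v_1,v_2,v_3], [v_1,v_3,v_5], [v_2,v_4,v_5], [v_3,v_4,v_5]

Hence C_0 ≅ Z^6, C_1 ≅ Z^12, C_2 ≅ Z^6.

Boundary ∂_1: C_1 → C_0 maps an edge to its endpoints' difference, ∂[p,q] = q − p.
This gives a 6×12 integer matrix of rank 5; reducing to Smith normal form yields diagonal entries (1,1,1,1,1).

Boundary ∂_2: C_2 → C_1 acts by ∂[p,q,r] = [q,r] − [p,r] + [p,q]. For instance
  ∂[v_1,v_3,v_5] = [v_3,v_5] − [v_1,v_5] + [v_1,v_3],
  ∂[v_2,v_4,v_5] = [v_4,v_5] − [v_2,v_5] + [v_2,v_4].
This gives a 12×6 integer matrix of rank 6; reducing to Smith normal form yields diagonal entries (1,1,1,1,1,1).

Reading off H_k = ker ∂_k / im ∂_{k+1}:

  H_0: rank C_0 − rank ∂_1 = 6 − 5 = 1, and the invariant factors of ∂_1 are all 1, so H_0 ≅ Z.
  H_1: rank ker ∂_1 − rank ∂_2 = (12 − 5) − 6 = 1, and the invariant factors of ∂_2 are all 1, so H_1 ≅ Z.
  H_2: rank ker ∂_2 − rank ∂_3 = (6 − 6) − 0 = 0, and there is no ∂_3, so H_2 ≅ 0.

As a check, the Euler characteristic is 6 − 12 + 6 = 0, which agrees with 1 − 1 + 0 = 0.
(K is a triangulation of the cylinder S^1 x I.)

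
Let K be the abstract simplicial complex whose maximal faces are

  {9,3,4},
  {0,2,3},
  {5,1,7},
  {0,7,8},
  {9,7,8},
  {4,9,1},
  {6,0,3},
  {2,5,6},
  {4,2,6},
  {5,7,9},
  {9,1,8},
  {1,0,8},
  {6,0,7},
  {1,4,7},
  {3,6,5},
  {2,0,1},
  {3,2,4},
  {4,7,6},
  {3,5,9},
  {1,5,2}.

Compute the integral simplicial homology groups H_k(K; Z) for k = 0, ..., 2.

Fix the vertex order 0 < 1 < 2 < 3 < 4 < 5 < 6 < 7 < 8 < 9 and write every simplex with vertices in increasing order. Then dim K = 2 and the simplices of K are:

  0-simplices (10): [0], [1], [2], [3], [4], [5], [6], [7], [8], [9]
  1-simplices (30): (30 of them)
  2-simplices (20): (20 of them)

giving chain groups C_0 ≅ Z^10, C_1 ≅ Z^30, C_2 ≅ Z^20.

∂_1: C_1 → C_0 is given by ∂[p,q] = [q] − [p].
The 10×30 boundary matrix has rank 9 and Smith normal form diag(1,1,1,1,1,1,1,1,1).

∂_2: C_2 → C_1 acts by ∂[p,q,r] = [q,r] − [p,r] + [p,q]. For instance
  ∂[7,8,9] = [8,9] − [7,9] + [7,8],
  ∂[1,4,7] = [4,7] − [1,7] + [1,4].
As a 30×20 matrix over Z this has rank 20, with invariant factors (1,1,1,1,1,1,1,1,1,1,1,1,1,1,1,1,1,1,1,2).

Now H_k = ker ∂_k / im ∂_{k+1}, so:

  H_0: rank C_0 − rank ∂_1 = 10 − 9 = 1, and the invariant factors of ∂_1 are all 1, so H_0 ≅ Z.
  H_1: rank ker ∂_1 − rank ∂_2 = (30 − 9) − 20 = 1, and ∂_2 has invariant factor 2 > 1, so H_1 ≅ Z ⊕ Z/2Z.
  H_2: rank ker ∂_2 − rank ∂_3 = (20 − 20) − 0 = 0, and there is no ∂_3, so H_2 ≅ 0.

As a check, the Euler characteristic is 10 − 30 + 20 = 0, which agrees with 1 − 1 + 0 = 0.

H_0 ≅ Z,  H_1 ≅ Z ⊕ Z/2Z,  H_2 = 0.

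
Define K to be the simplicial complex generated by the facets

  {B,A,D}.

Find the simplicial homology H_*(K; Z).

H_0 = Z,  H_1 = 0,  H_2 = 0.

Take the total order A < B < D on the vertex set. Then K (dimension 2) consists of the simplices:

  0-simplices (3): A, B, D
  1-simplices (3): AB, AD, BD
  2-simplices (1): ABD

giving chain groups C_0 ≅ Z^3, C_1 ≅ Z^3, C_2 ≅ Z^1.

The boundary map ∂_1: C_1 → C_0 maps an edge to its endpoints' difference, ∂[p,q] = q − p. For instance
  ∂AD = D − A.
The 3×3 boundary matrix has rank 2 and Smith normal form diag(1,1).

∂_2: C_2 → C_1 maps a triangle to the signed sum of its edges. For instance
  ∂ABD = BD − AD + AB.
This gives a 3×1 integer matrix of rank 1; reducing to Smith normal form yields diagonal entries (1).

Reading off H_k = ker ∂_k / im ∂_{k+1}:

  H_0: rank C_0 − rank ∂_1 = 3 − 2 = 1, and the invariant factors of ∂_1 are all 1, so H_0 = Z.
  H_1: rank ker ∂_1 − rank ∂_2 = (3 − 2) − 1 = 0, and the invariant factors of ∂_2 are all 1, so H_1 = 0.
  H_2: rank ker ∂_2 − rank ∂_3 = (1 − 1) − 0 = 0, and there is no ∂_3, so H_2 = 0.

As a check, the Euler characteristic is 3 − 3 + 1 = 1, which agrees with 1 − 0 + 0 = 1.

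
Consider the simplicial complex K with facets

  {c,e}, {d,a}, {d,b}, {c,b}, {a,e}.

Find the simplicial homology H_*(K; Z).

K has 5 vertices, 5 edges.
rank ∂_0 = 0, rank ∂_1 = 4 ⇒ b_0 = 5 − 0 − 4 = 1; all invariant factors of ∂_1 are 1 so no torsion. So H_0 = Z.
rank ∂_1 = 4, rank ∂_2 = 0 ⇒ b_1 = 5 − 4 − 0 = 1. So H_1 = Z.

H_0 = Z,  H_1 = Z.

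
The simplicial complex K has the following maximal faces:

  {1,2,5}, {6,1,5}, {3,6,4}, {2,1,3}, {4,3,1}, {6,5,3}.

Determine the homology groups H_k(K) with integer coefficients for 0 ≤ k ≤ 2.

H_0 = Z,  H_1 = Z,  H_2 = 0.

Fix the vertex order 1 < 2 < 3 < 4 < 5 < 6 and write every simplex with vertices in increasing order. Then dim K = 2 and the simplices of K are:

  0-simplices (6): [1], [2], [3], [4], [5], [6]
  1-simplices (12): [1,2], [1,3], [1,4], [1,5], [1,6], [2,3], [2,5], [3,4], [3,5], [3,6], [4,6], [5,6]
  2-simplices (6): [1,2,3], [1,2,5], [1,3,4], [1,5,6], [3,4,6], [3,5,6]

so the chain groups are C_0 ≅ Z^6, C_1 ≅ Z^12, C_2 ≅ Z^6.

Boundary ∂_1: C_1 → C_0 is given by ∂[p,q] = [q] − [p]. For instance
  ∂[1,6] = [6] − [1].
As a 6×12 matrix over Z this has rank 5, with invariant factors (1,1,1,1,1).

∂_2: C_2 → C_1 sends each 2-simplex [p,q,r] to [q,r] − [p,r] + [p,q]. For instance
  ∂[3,4,6] = [4,6] − [3,6] + [3,4],
  ∂[1,3,4] = [3,4] − [1,4] + [1,3].
As a 12×6 matrix over Z this has rank 6, with invariant factors (1,1,1,1,1,1).

Now H_k = ker ∂_k / im ∂_{k+1}, so:

  H_0: rank C_0 − rank ∂_1 = 6 − 5 = 1, and the invariant factors of ∂_1 are all 1, so H_0 ≅ Z.
  H_1: rank ker ∂_1 − rank ∂_2 = (12 − 5) − 6 = 1, and the invariant factors of ∂_2 are all 1, so H_1 ≅ Z.
  H_2: rank ker ∂_2 − rank ∂_3 = (6 − 6) − 0 = 0, and there is no ∂_3, so H_2 ≅ 0.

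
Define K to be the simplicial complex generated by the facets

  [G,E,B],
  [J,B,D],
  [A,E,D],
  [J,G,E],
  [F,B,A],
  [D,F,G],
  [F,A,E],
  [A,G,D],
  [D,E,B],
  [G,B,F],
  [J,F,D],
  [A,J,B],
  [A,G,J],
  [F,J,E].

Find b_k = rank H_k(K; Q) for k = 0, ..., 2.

b_0 = 1, b_1 = 2, b_2 = 1.

Order the vertices as A < B < D < E < F < G < J. Listing each simplex with vertices in this order, K has dimension 2 with simplices:

  0-simplices (7): A, B, D, E, F, G, J
  1-simplices (21): AB, AD, AE, AF, AG, AJ, BD, BE, BF, BG, BJ, DE, DF, DG, DJ, EF, EG, EJ, FG, FJ, GJ
  2-simplices (14): ABF, ABJ, ADE, ADG, AEF, AGJ, BDE, BDJ, BEG, BFG, DFG, DFJ, EFJ, EGJ

so the chain groups are C_0 ≅ Z^7, C_1 ≅ Z^21, C_2 ≅ Z^14.

∂_1: C_1 → C_0 is given by ∂[p,q] = [q] − [p]. For instance
  ∂BD = D − B.
The resulting 7×21 matrix has rank 6, and its Smith normal form has invariant factors (1,1,1,1,1,1).

Boundary ∂_2: C_2 → C_1 acts by ∂[p,q,r] = [q,r] − [p,r] + [p,q]. For instance
  ∂ADE = DE − AE + AD,
  ∂BDJ = DJ − BJ + BD.
This gives a 21×14 integer matrix of rank 13; reducing to Smith normal form yields diagonal entries (1,1,1,1,1,1,1,1,1,1,1,1,1).

Computing H_k = (kernel of ∂_k) / (image of ∂_{k+1}):

  H_0: rank C_0 − rank ∂_1 = 7 − 6 = 1, and the invariant factors of ∂_1 are all 1, so H_0 = Z.
  H_1: rank ker ∂_1 − rank ∂_2 = (21 − 6) − 13 = 2, and the invariant factors of ∂_2 are all 1, so H_1 = Z^2.
  H_2: rank ker ∂_2 − rank ∂_3 = (14 − 13) − 0 = 1, and there is no ∂_3, so H_2 = Z.

Hence the Betti numbers are b_0 = 1, b_1 = 2, b_2 = 1.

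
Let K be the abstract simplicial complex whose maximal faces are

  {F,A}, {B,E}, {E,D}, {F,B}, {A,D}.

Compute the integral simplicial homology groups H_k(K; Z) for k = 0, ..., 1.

Fix the vertex order A < B < D < E < F and write every simplex with vertices in increasing order. Then dim K = 1 and the simplices of K are:

  0-simplices (5): A, B, D, E, F
  1-simplices (5): AD, AF, BE, BF, DE

Hence C_0 ≅ Z^5, C_1 ≅ Z^5.

∂_1: C_1 → C_0 maps an edge to its endpoints' difference, ∂[p,q] = q − p. For instance
  ∂DE = E − D.
The 5×5 boundary matrix has rank 4 and Smith normal form diag(1,1,1,1).

Reading off H_k = ker ∂_k / im ∂_{k+1}:

  H_0: rank C_0 − rank ∂_1 = 5 − 4 = 1, and the invariant factors of ∂_1 are all 1, so H_0 ≅ Z.
  H_1: rank ker ∂_1 − rank ∂_2 = (5 − 4) − 0 = 1, and there is no ∂_2, so H_1 ≅ Z.

H_0 = Z,  H_1 = Z.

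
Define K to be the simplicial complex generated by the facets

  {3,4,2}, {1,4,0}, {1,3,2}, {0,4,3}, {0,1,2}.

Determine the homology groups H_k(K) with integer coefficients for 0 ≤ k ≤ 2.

Fix the vertex order 0 < 1 < 2 < 3 < 4 and write every simplex with vertices in increasing order. Then dim K = 2 and the simplices of K are:

  0-simplices (5): [0], [1], [2], [3], [4]
  1-simplices (10): [0,1], [0,2], [0,3], [0,4], [1,2], [1,3], [1,4], [2,3], [2,4], [3,4]
  2-simplices (5): [0,1,2], [0,1,4], [0,3,4], [1,2,3], [2,3,4]

Hence C_0 ≅ Z^5, C_1 ≅ Z^10, C_2 ≅ Z^5.

The boundary map ∂_1: C_1 → C_0 is given by ∂[p,q] = [q] − [p]. For instance
  ∂[3,4] = [4] − [3].
This gives a 5×10 integer matrix of rank 4; reducing to Smith normal form yields diagonal entries (1,1,1,1).

∂_2: C_2 → C_1 sends each 2-simplex [p,q,r] to [q,r] − [p,r] + [p,q]. For instance
  ∂[0,3,4] = [3,4] − [0,4] + [0,3],
  ∂[1,2,3] = [2,3] − [1,3] + [1,2].
The resulting 10×5 matrix has rank 5, and its Smith normal form has invariant factors (1,1,1,1,1).

From H_k ≅ ker(∂_k) / im(∂_{k+1}) we obtain:

  H_0: rank C_0 − rank ∂_1 = 5 − 4 = 1, and the invariant factors of ∂_1 are all 1, so H_0 = Z.
  H_1: rank ker ∂_1 − rank ∂_2 = (10 − 4) − 5 = 1, and the invariant factors of ∂_2 are all 1, so H_1 = Z.
  H_2: rank ker ∂_2 − rank ∂_3 = (5 − 5) − 0 = 0, and there is no ∂_3, so H_2 = 0.

(K is a triangulation of the Möbius band.)

H_0 ≅ Z,  H_1 ≅ Z,  H_2 = 0.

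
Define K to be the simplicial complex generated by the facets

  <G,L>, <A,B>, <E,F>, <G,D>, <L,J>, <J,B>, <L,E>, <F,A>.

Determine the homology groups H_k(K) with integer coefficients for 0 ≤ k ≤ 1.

Take the total order A < B < D < E < F < G < J < L on the vertex set. Then K (dimension 1) consists of the simplices:

  0-simplices (8): A, B, D, E, F, G, J, L
  1-simplices (8): AB, AF, BJ, DG, EF, EL, GL, JL

Hence C_0 ≅ Z^8, C_1 ≅ Z^8.

Boundary ∂_1: C_1 → C_0 maps an edge to its endpoints' difference, ∂[p,q] = q − p. For instance
  ∂BJ = J − B.
The 8×8 boundary matrix has rank 7 and Smith normal form diag(1,1,1,1,1,1,1).

From H_k ≅ ker(∂_k) / im(∂_{k+1}) we obtain:

  H_0: rank C_0 − rank ∂_1 = 8 − 7 = 1, and the invariant factors of ∂_1 are all 1, so H_0 = Z.
  H_1: rank ker ∂_1 − rank ∂_2 = (8 − 7) − 0 = 1, and there is no ∂_2, so H_1 = Z.

H_0 ≅ Z,  H_1 ≅ Z.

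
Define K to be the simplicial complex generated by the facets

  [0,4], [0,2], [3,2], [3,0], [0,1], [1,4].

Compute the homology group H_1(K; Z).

H_1 = Z^2.

We work with the vertex ordering 0 < 1 < 2 < 3 < 4. The simplices of K, each written with vertices in increasing order, are:

  0-simplices (5): [0], [1], [2], [3], [4]
  1-simplices (6): [0,1], [0,2], [0,3], [0,4], [1,4], [2,3]

so the chain groups are C_0 ≅ Z^5, C_1 ≅ Z^6.

∂_1: C_1 → C_0 is given by ∂[p,q] = [q] − [p]. For instance
  ∂[0,3] = [3] − [0].
As a 5×6 matrix over Z this has rank 4, with invariant factors (1,1,1,1).

From H_k ≅ ker(∂_k) / im(∂_{k+1}) we obtain:

  H_1: rank ker ∂_1 − rank ∂_2 = (6 − 4) − 0 = 2, and there is no ∂_2, so H_1 = Z^2.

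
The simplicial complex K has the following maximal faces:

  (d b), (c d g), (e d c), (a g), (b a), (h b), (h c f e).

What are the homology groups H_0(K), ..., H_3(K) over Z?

We work with the vertex ordering a < b < c < d < e < f < g < h. The simplices of K, each written with vertices in increasing order, are:

  0-simplices (8): a, b, c, d, e, f, g, h
  1-simplices (14): ab, ag, bd, bh, cd, ce, cf, cg, ch, de, dg, ef, eh, fh
  2-simplices (6): cde, cdg, cef, ceh, cfh, efh
  3-simplices (1): cefh

so the chain groups are C_0 ≅ Z^8, C_1 ≅ Z^14, C_2 ≅ Z^6, C_3 ≅ Z^1.

∂_1: C_1 → C_0 maps an edge to its endpoints' difference, ∂[p,q] = q − p.
The 8×14 boundary matrix has rank 7 and Smith normal form diag(1,1,1,1,1,1,1).

∂_2: C_2 → C_1 maps a triangle to the signed sum of its edges. For instance
  ∂cef = ef − cf + ce,
  ∂ceh = eh − ch + ce.
This gives a 14×6 integer matrix of rank 5; reducing to Smith normal form yields diagonal entries (1,1,1,1,1).

∂_3: C_3 → C_2 sends each 3-simplex σ to the alternating sum Σ_i (−1)^i (σ with its i-th vertex removed). For instance
  ∂cefh = efh − cfh + ceh − cef.
The 6×1 boundary matrix has rank 1 and Smith normal form diag(1).

From H_k ≅ ker(∂_k) / im(∂_{k+1}) we obtain:

  H_0: rank C_0 − rank ∂_1 = 8 − 7 = 1, and the invariant factors of ∂_1 are all 1, so H_0 ≅ Z.
  H_1: rank ker ∂_1 − rank ∂_2 = (14 − 7) − 5 = 2, and the invariant factors of ∂_2 are all 1, so H_1 ≅ Z^2.
  H_2: rank ker ∂_2 − rank ∂_3 = (6 − 5) − 1 = 0, and the invariant factors of ∂_3 are all 1, so H_2 ≅ 0.
  H_3: rank ker ∂_3 − rank ∂_4 = (1 − 1) − 0 = 0, and there is no ∂_4, so H_3 ≅ 0.

H_0 ≅ Z,  H_1 ≅ Z^2,  H_2 = 0,  H_3 = 0.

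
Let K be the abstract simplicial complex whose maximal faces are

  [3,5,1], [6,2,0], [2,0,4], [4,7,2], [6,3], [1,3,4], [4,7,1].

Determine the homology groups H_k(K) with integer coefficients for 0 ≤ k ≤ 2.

We work with the vertex ordering 0 < 1 < 2 < 3 < 4 < 5 < 6 < 7. The simplices of K, each written with vertices in increasing order, are:

  0-simplices (8): [0], [1], [2], [3], [4], [5], [6], [7]
  1-simplices (14): [0,2], [0,4], [0,6], [1,3], [1,4], [1,5], [1,7], [2,4], [2,6], [2,7], [3,4], [3,5], [3,6], [4,7]
  2-simplices (6): [0,2,4], [0,2,6], [1,3,4], [1,3,5], [1,4,7], [2,4,7]

Hence C_0 ≅ Z^8, C_1 ≅ Z^14, C_2 ≅ Z^6.

The boundary map ∂_1: C_1 → C_0 sends each edge [p,q] (with p < q) to q − p. For instance
  ∂[1,5] = [5] − [1].
The 8×14 boundary matrix has rank 7 and Smith normal form diag(1,1,1,1,1,1,1).

The boundary map ∂_2: C_2 → C_1 sends each 2-simplex [p,q,r] to [q,r] − [p,r] + [p,q]. For instance
  ∂[1,4,7] = [4,7] − [1,7] + [1,4],
  ∂[2,4,7] = [4,7] − [2,7] + [2,4].
As a 14×6 matrix over Z this has rank 6, with invariant factors (1,1,1,1,1,1).

Reading off H_k = ker ∂_k / im ∂_{k+1}:

  H_0: rank C_0 − rank ∂_1 = 8 − 7 = 1, and the invariant factors of ∂_1 are all 1, so H_0 ≅ Z.
  H_1: rank ker ∂_1 − rank ∂_2 = (14 − 7) − 6 = 1, and the invariant factors of ∂_2 are all 1, so H_1 ≅ Z.
  H_2: rank ker ∂_2 − rank ∂_3 = (6 − 6) − 0 = 0, and there is no ∂_3, so H_2 ≅ 0.

As a check, the Euler characteristic is 8 − 14 + 6 = 0, which agrees with 1 − 1 + 0 = 0.

H_0 = Z,  H_1 = Z,  H_2 = 0.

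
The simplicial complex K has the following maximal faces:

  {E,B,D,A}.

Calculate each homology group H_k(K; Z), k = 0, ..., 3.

H_0 = Z,  H_1 = 0,  H_2 = 0,  H_3 = 0.

Order the vertices as A < B < D < E. Listing each simplex with vertices in this order, K has dimension 3 with simplices:

  0-simplices (4): A, B, D, E
  1-simplices (6): AB, AD, AE, BD, BE, DE
  2-simplices (4): ABD, ABE, ADE, BDE
  3-simplices (1): ABDE

Hence C_0 ≅ Z^4, C_1 ≅ Z^6, C_2 ≅ Z^4, C_3 ≅ Z^1.

∂_1: C_1 → C_0 is given by ∂[p,q] = [q] − [p]. For instance
  ∂BE = E − B.
As a 4×6 matrix over Z this has rank 3, with invariant factors (1,1,1).

The boundary map ∂_2: C_2 → C_1 maps a triangle to the signed sum of its edges. For instance
  ∂BDE = DE − BE + BD,
  ∂ABE = BE − AE + AB.
This gives a 6×4 integer matrix of rank 3; reducing to Smith normal form yields diagonal entries (1,1,1).

∂_3: C_3 → C_2 sends each 3-simplex σ to the alternating sum Σ_i (−1)^i (σ with its i-th vertex removed). For instance
  ∂ABDE = BDE − ADE + ABE − ABD.
The 4×1 boundary matrix has rank 1 and Smith normal form diag(1).

Reading off H_k = ker ∂_k / im ∂_{k+1}:

  H_0: rank C_0 − rank ∂_1 = 4 − 3 = 1, and the invariant factors of ∂_1 are all 1, so H_0 ≅ Z.
  H_1: rank ker ∂_1 − rank ∂_2 = (6 − 3) − 3 = 0, and the invariant factors of ∂_2 are all 1, so H_1 ≅ 0.
  H_2: rank ker ∂_2 − rank ∂_3 = (4 − 3) − 1 = 0, and the invariant factors of ∂_3 are all 1, so H_2 ≅ 0.
  H_3: rank ker ∂_3 − rank ∂_4 = (1 − 1) − 0 = 0, and there is no ∂_4, so H_3 ≅ 0.

As a check, the Euler characteristic is 4 − 6 + 4 − 1 = 1, which agrees with 1 − 0 + 0 − 0 = 1.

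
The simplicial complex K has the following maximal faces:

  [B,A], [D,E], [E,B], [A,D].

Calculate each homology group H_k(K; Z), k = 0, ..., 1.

H_0 = Z,  H_1 = Z.

Fix the vertex order A < B < D < E and write every simplex with vertices in increasing order. Then dim K = 1 and the simplices of K are:

  0-simplices (4): A, B, D, E
  1-simplices (4): AB, AD, BE, DE

so the chain groups are C_0 ≅ Z^4, C_1 ≅ Z^4.

Boundary ∂_1: C_1 → C_0 maps an edge to its endpoints' difference, ∂[p,q] = q − p. For instance
  ∂AB = B − A.
This gives a 4×4 integer matrix of rank 3; reducing to Smith normal form yields diagonal entries (1,1,1).

Computing H_k = (kernel of ∂_k) / (image of ∂_{k+1}):

  H_0: rank C_0 − rank ∂_1 = 4 − 3 = 1, and the invariant factors of ∂_1 are all 1, so H_0 = Z.
  H_1: rank ker ∂_1 − rank ∂_2 = (4 − 3) − 0 = 1, and there is no ∂_2, so H_1 = Z.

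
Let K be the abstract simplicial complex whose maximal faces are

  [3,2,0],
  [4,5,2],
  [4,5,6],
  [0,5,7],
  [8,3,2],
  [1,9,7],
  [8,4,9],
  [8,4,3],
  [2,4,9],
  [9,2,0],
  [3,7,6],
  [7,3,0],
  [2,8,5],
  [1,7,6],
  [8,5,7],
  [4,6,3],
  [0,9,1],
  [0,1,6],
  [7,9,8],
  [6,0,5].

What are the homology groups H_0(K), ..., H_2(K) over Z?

H_0 ≅ Z,  H_1 ≅ Z ⊕ Z/2,  H_2 = 0.

Fix the vertex order 0 < 1 < 2 < 3 < 4 < 5 < 6 < 7 < 8 < 9 and write every simplex with vertices in increasing order. Then dim K = 2 and the simplices of K are:

  0-simplices (10): [0], [1], [2], [3], [4], [5], [6], [7], [8], [9]
  1-simplices (30): (30 of them)
  2-simplices (20): (20 of them)

Hence C_0 ≅ Z^10, C_1 ≅ Z^30, C_2 ≅ Z^20.

The boundary map ∂_1: C_1 → C_0 maps an edge to its endpoints' difference, ∂[p,q] = q − p. For instance
  ∂[2,4] = [4] − [2].
This gives a 10×30 integer matrix of rank 9; reducing to Smith normal form yields diagonal entries (1,1,1,1,1,1,1,1,1).

The boundary map ∂_2: C_2 → C_1 maps a triangle to the signed sum of its edges. For instance
  ∂[3,4,6] = [4,6] − [3,6] + [3,4],
  ∂[1,6,7] = [6,7] − [1,7] + [1,6].
The resulting 30×20 matrix has rank 20, and its Smith normal form has invariant factors (1,1,1,1,1,1,1,1,1,1,1,1,1,1,1,1,1,1,1,2).

Now H_k = ker ∂_k / im ∂_{k+1}, so:

  H_0: rank C_0 − rank ∂_1 = 10 − 9 = 1, and the invariant factors of ∂_1 are all 1, so H_0 ≅ Z.
  H_1: rank ker ∂_1 − rank ∂_2 = (30 − 9) − 20 = 1, and ∂_2 has invariant factor 2 > 1, so H_1 ≅ Z ⊕ Z/2.
  H_2: rank ker ∂_2 − rank ∂_3 = (20 − 20) − 0 = 0, and there is no ∂_3, so H_2 ≅ 0.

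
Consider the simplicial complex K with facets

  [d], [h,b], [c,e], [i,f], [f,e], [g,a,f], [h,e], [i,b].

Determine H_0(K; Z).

We work with the vertex ordering a < b < c < d < e < f < g < h < i. The simplices of K, each written with vertices in increasing order, are:

  0-simplices (9): a, b, c, d, e, f, g, h, i
  1-simplices (9): af, ag, bh, bi, ce, ef, eh, fg, fi
  2-simplices (1): afg

so the chain groups are C_0 ≅ Z^9, C_1 ≅ Z^9, C_2 ≅ Z^1.

The boundary map ∂_1: C_1 → C_0 is given by ∂[p,q] = [q] − [p].
As a 9×9 matrix over Z this has rank 7, with invariant factors (1,1,1,1,1,1,1).

Boundary ∂_2: C_2 → C_1 acts by ∂[p,q,r] = [q,r] − [p,r] + [p,q]. For instance
  ∂afg = fg − ag + af.
As a 9×1 matrix over Z this has rank 1, with invariant factors (1).

Now H_k = ker ∂_k / im ∂_{k+1}, so:

  H_0: rank C_0 − rank ∂_1 = 9 − 7 = 2, and the invariant factors of ∂_1 are all 1, so H_0 ≅ Z^2.

H_0 = Z^2.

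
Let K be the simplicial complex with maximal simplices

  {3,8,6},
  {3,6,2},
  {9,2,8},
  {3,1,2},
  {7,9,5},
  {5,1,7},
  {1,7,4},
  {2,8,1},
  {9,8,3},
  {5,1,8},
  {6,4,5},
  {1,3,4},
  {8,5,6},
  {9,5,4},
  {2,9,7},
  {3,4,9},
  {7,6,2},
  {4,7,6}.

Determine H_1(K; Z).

H_1 ≅ Z ⊕ Z_2.

Take the total order 1 < 2 < 3 < 4 < 5 < 6 < 7 < 8 < 9 on the vertex set. Then K (dimension 2) consists of the simplices:

  0-simplices (9): [1], [2], [3], [4], [5], [6], [7], [8], [9]
  1-simplices (27): (27 of them)
  2-simplices (18): [1,2,3], [1,2,8], [1,3,4], [1,4,7], [1,5,7], [1,5,8], [2,3,6], [2,6,7], [2,7,9], [2,8,9], [3,4,9], [3,6,8], [3,8,9], [4,5,6], [4,5,9], [4,6,7], [5,6,8], [5,7,9]

giving chain groups C_0 ≅ Z^9, C_1 ≅ Z^27, C_2 ≅ Z^18.

The boundary map ∂_1: C_1 → C_0 maps an edge to its endpoints' difference, ∂[p,q] = q − p.
This gives a 9×27 integer matrix of rank 8; reducing to Smith normal form yields diagonal entries (1,1,1,1,1,1,1,1).

The boundary map ∂_2: C_2 → C_1 acts by ∂[p,q,r] = [q,r] − [p,r] + [p,q]. For instance
  ∂[1,2,3] = [2,3] − [1,3] + [1,2],
  ∂[4,5,6] = [5,6] − [4,6] + [4,5].
As a 27×18 matrix over Z this has rank 18, with invariant factors (1,1,1,1,1,1,1,1,1,1,1,1,1,1,1,1,1,2).

Now H_k = ker ∂_k / im ∂_{k+1}, so:

  H_1: rank ker ∂_1 − rank ∂_2 = (27 − 8) − 18 = 1, and ∂_2 has invariant factor 2 > 1, so H_1 = Z ⊕ Z_2.

(K is a triangulation of the Klein bottle.)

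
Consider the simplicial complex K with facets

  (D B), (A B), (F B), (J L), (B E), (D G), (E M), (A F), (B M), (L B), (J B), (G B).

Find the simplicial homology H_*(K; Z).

Take the total order A < B < D < E < F < G < J < L < M on the vertex set. Then K (dimension 1) consists of the simplices:

  0-simplices (9): A, B, D, E, F, G, J, L, M
  1-simplices (12): AB, AF, BD, BE, BF, BG, BJ, BL, BM, DG, EM, JL

so the chain groups are C_0 ≅ Z^9, C_1 ≅ Z^12.

Boundary ∂_1: C_1 → C_0 sends each edge [p,q] (with p < q) to q − p.
This gives a 9×12 integer matrix of rank 8; reducing to Smith normal form yields diagonal entries (1,1,1,1,1,1,1,1).

Computing H_k = (kernel of ∂_k) / (image of ∂_{k+1}):

  H_0: rank C_0 − rank ∂_1 = 9 − 8 = 1, and the invariant factors of ∂_1 are all 1, so H_0 = Z.
  H_1: rank ker ∂_1 − rank ∂_2 = (12 − 8) − 0 = 4, and there is no ∂_2, so H_1 = Z^4.

H_0 ≅ Z,  H_1 ≅ Z^4.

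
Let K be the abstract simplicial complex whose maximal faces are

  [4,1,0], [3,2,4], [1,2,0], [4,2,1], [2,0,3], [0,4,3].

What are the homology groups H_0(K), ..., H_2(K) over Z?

H_0 ≅ Z,  H_1 = 0,  H_2 ≅ Z.

Take the total order 0 < 1 < 2 < 3 < 4 on the vertex set. Then K (dimension 2) consists of the simplices:

  0-simplices (5): [0], [1], [2], [3], [4]
  1-simplices (9): [0,1], [0,2], [0,3], [0,4], [1,2], [1,4], [2,3], [2,4], [3,4]
  2-simplices (6): [0,1,2], [0,1,4], [0,2,3], [0,3,4], [1,2,4], [2,3,4]

Hence C_0 ≅ Z^5, C_1 ≅ Z^9, C_2 ≅ Z^6.

Boundary ∂_1: C_1 → C_0 sends each edge [p,q] (with p < q) to q − p. For instance
  ∂[3,4] = [4] − [3].
This gives a 5×9 integer matrix of rank 4; reducing to Smith normal form yields diagonal entries (1,1,1,1).

∂_2: C_2 → C_1 acts by ∂[p,q,r] = [q,r] − [p,r] + [p,q]. For instance
  ∂[2,3,4] = [3,4] − [2,4] + [2,3],
  ∂[0,3,4] = [3,4] − [0,4] + [0,3].
The resulting 9×6 matrix has rank 5, and its Smith normal form has invariant factors (1,1,1,1,1).

Now H_k = ker ∂_k / im ∂_{k+1}, so:

  H_0: rank C_0 − rank ∂_1 = 5 − 4 = 1, and the invariant factors of ∂_1 are all 1, so H_0 ≅ Z.
  H_1: rank ker ∂_1 − rank ∂_2 = (9 − 4) − 5 = 0, and the invariant factors of ∂_2 are all 1, so H_1 ≅ 0.
  H_2: rank ker ∂_2 − rank ∂_3 = (6 − 5) − 0 = 1, and there is no ∂_3, so H_2 ≅ Z.

As a check, the Euler characteristic is 5 − 9 + 6 = 2, which agrees with 1 − 0 + 1 = 2.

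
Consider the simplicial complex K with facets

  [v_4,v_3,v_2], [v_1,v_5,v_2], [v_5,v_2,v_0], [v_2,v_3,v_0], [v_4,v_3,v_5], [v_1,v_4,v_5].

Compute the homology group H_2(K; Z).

H_2 ≅ 0.

K has 6 vertices, 12 edges, 6 triangles.
rank ∂_2 = 6, rank ∂_3 = 0 ⇒ b_2 = 6 − 6 − 0 = 0. So H_2 = 0.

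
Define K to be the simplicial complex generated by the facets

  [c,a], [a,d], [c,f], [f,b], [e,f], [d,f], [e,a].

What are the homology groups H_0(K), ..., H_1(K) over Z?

We work with the vertex ordering a < b < c < d < e < f. The simplices of K, each written with vertices in increasing order, are:

  0-simplices (6): a, b, c, d, e, f
  1-simplices (7): ac, ad, ae, bf, cf, df, ef

Hence C_0 ≅ Z^6, C_1 ≅ Z^7.

The boundary map ∂_1: C_1 → C_0 sends each edge [p,q] (with p < q) to q − p.
This gives a 6×7 integer matrix of rank 5; reducing to Smith normal form yields diagonal entries (1,1,1,1,1).

Now H_k = ker ∂_k / im ∂_{k+1}, so:

  H_0: rank C_0 − rank ∂_1 = 6 − 5 = 1, and the invariant factors of ∂_1 are all 1, so H_0 ≅ Z.
  H_1: rank ker ∂_1 − rank ∂_2 = (7 − 5) − 0 = 2, and there is no ∂_2, so H_1 ≅ Z^2.

As a check, the Euler characteristic is 6 − 7 = -1, which agrees with 1 − 2 = -1.

H_0 ≅ Z,  H_1 ≅ Z^2.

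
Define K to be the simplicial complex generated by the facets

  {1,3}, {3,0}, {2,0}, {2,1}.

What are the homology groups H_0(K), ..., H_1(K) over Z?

Fix the vertex order 0 < 1 < 2 < 3 and write every simplex with vertices in increasing order. Then dim K = 1 and the simplices of K are:

  0-simplices (4): [0], [1], [2], [3]
  1-simplices (4): [0,2], [0,3], [1,2], [1,3]

so the chain groups are C_0 ≅ Z^4, C_1 ≅ Z^4.

The boundary map ∂_1: C_1 → C_0 maps an edge to its endpoints' difference, ∂[p,q] = q − p. For instance
  ∂[1,3] = [3] − [1].
This gives a 4×4 integer matrix of rank 3; reducing to Smith normal form yields diagonal entries (1,1,1).

From H_k ≅ ker(∂_k) / im(∂_{k+1}) we obtain:

  H_0: rank C_0 − rank ∂_1 = 4 − 3 = 1, and the invariant factors of ∂_1 are all 1, so H_0 = Z.
  H_1: rank ker ∂_1 − rank ∂_2 = (4 − 3) − 0 = 1, and there is no ∂_2, so H_1 = Z.

H_0 = Z,  H_1 = Z.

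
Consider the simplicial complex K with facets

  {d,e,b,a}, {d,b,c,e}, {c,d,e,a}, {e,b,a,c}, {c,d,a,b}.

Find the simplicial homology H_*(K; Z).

Order the vertices as a < b < c < d < e. Listing each simplex with vertices in this order, K has dimension 3 with simplices:

  0-simplices (5): a, b, c, d, e
  1-simplices (10): ab, ac, ad, ae, bc, bd, be, cd, ce, de
  2-simplices (10): abc, abd, abe, acd, ace, ade, bcd, bce, bde, cde
  3-simplices (5): abcd, abce, abde, acde, bcde

so the chain groups are C_0 ≅ Z^5, C_1 ≅ Z^10, C_2 ≅ Z^10, C_3 ≅ Z^5.

The boundary map ∂_1: C_1 → C_0 is given by ∂[p,q] = [q] − [p]. For instance
  ∂cd = d − c.
This gives a 5×10 integer matrix of rank 4; reducing to Smith normal form yields diagonal entries (1,1,1,1).

∂_2: C_2 → C_1 maps a triangle to the signed sum of its edges. For instance
  ∂acd = cd − ad + ac,
  ∂abc = bc − ac + ab.
The 10×10 boundary matrix has rank 6 and Smith normal form diag(1,1,1,1,1,1).

The boundary map ∂_3: C_3 → C_2 sends each 3-simplex σ to the alternating sum Σ_i (−1)^i (σ with its i-th vertex removed). For instance
  ∂abde = bde − ade + abe − abd,
  ∂abce = bce − ace + abe − abc.
This gives a 10×5 integer matrix of rank 4; reducing to Smith normal form yields diagonal entries (1,1,1,1).

From H_k ≅ ker(∂_k) / im(∂_{k+1}) we obtain:

  H_0: rank C_0 − rank ∂_1 = 5 − 4 = 1, and the invariant factors of ∂_1 are all 1, so H_0 ≅ Z.
  H_1: rank ker ∂_1 − rank ∂_2 = (10 − 4) − 6 = 0, and the invariant factors of ∂_2 are all 1, so H_1 ≅ 0.
  H_2: rank ker ∂_2 − rank ∂_3 = (10 − 6) − 4 = 0, and the invariant factors of ∂_3 are all 1, so H_2 ≅ 0.
  H_3: rank ker ∂_3 − rank ∂_4 = (5 − 4) − 0 = 1, and there is no ∂_4, so H_3 ≅ Z.

H_0 ≅ Z,  H_1 = 0,  H_2 = 0,  H_3 ≅ Z.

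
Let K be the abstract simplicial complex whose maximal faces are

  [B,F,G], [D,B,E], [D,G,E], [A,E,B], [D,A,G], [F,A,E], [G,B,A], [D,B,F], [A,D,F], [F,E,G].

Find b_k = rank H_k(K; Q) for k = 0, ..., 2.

b_0 = 1, b_1 = 0, b_2 = 0.

Fix the vertex order A < B < D < E < F < G and write every simplex with vertices in increasing order. Then dim K = 2 and the simplices of K are:

  0-simplices (6): A, B, D, E, F, G
  1-simplices (15): AB, AD, AE, AF, AG, BD, BE, BF, BG, DE, DF, DG, EF, EG, FG
  2-simplices (10): ABE, ABG, ADF, ADG, AEF, BDE, BDF, BFG, DEG, EFG

so the chain groups are C_0 ≅ Z^6, C_1 ≅ Z^15, C_2 ≅ Z^10.

∂_1: C_1 → C_0 sends each edge [p,q] (with p < q) to q − p. For instance
  ∂BE = E − B.
This gives a 6×15 integer matrix of rank 5; reducing to Smith normal form yields diagonal entries (1,1,1,1,1).

∂_2: C_2 → C_1 sends each 2-simplex [p,q,r] to [q,r] − [p,r] + [p,q]. For instance
  ∂ABG = BG − AG + AB,
  ∂BFG = FG − BG + BF.
As a 15×10 matrix over Z this has rank 10, with invariant factors (1,1,1,1,1,1,1,1,1,2).

Computing H_k = (kernel of ∂_k) / (image of ∂_{k+1}):

  H_0: rank C_0 − rank ∂_1 = 6 − 5 = 1, and the invariant factors of ∂_1 are all 1, so H_0 ≅ Z.
  H_1: rank ker ∂_1 − rank ∂_2 = (15 − 5) − 10 = 0, and ∂_2 has invariant factor 2 > 1, so H_1 ≅ Z_2.
  H_2: rank ker ∂_2 − rank ∂_3 = (10 − 10) − 0 = 0, and there is no ∂_3, so H_2 ≅ 0.

Hence the Betti numbers are b_0 = 1, b_1 = 0, b_2 = 0.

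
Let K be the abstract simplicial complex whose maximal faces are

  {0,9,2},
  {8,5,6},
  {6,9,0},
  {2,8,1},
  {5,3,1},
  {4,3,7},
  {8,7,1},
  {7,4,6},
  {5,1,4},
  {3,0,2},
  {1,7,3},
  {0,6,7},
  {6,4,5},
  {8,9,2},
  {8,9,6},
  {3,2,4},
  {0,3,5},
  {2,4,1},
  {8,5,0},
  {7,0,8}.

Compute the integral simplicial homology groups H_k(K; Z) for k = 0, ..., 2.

H_0 ≅ Z,  H_1 ≅ Z ⊕ Z/2,  H_2 = 0.

Order the vertices as 0 < 1 < 2 < 3 < 4 < 5 < 6 < 7 < 8 < 9. Listing each simplex with vertices in this order, K has dimension 2 with simplices:

  0-simplices (10): [0], [1], [2], [3], [4], [5], [6], [7], [8], [9]
  1-simplices (30): (30 of them)
  2-simplices (20): (20 of them)

so the chain groups are C_0 ≅ Z^10, C_1 ≅ Z^30, C_2 ≅ Z^20.

Boundary ∂_1: C_1 → C_0 is given by ∂[p,q] = [q] − [p].
This gives a 10×30 integer matrix of rank 9; reducing to Smith normal form yields diagonal entries (1,1,1,1,1,1,1,1,1).

Boundary ∂_2: C_2 → C_1 sends each 2-simplex [p,q,r] to [q,r] − [p,r] + [p,q]. For instance
  ∂[0,2,9] = [2,9] − [0,9] + [0,2],
  ∂[0,7,8] = [7,8] − [0,8] + [0,7].
As a 30×20 matrix over Z this has rank 20, with invariant factors (1,1,1,1,1,1,1,1,1,1,1,1,1,1,1,1,1,1,1,2).

Now H_k = ker ∂_k / im ∂_{k+1}, so:

  H_0: rank C_0 − rank ∂_1 = 10 − 9 = 1, and the invariant factors of ∂_1 are all 1, so H_0 ≅ Z.
  H_1: rank ker ∂_1 − rank ∂_2 = (30 − 9) − 20 = 1, and ∂_2 has invariant factor 2 > 1, so H_1 ≅ Z ⊕ Z/2.
  H_2: rank ker ∂_2 − rank ∂_3 = (20 − 20) − 0 = 0, and there is no ∂_3, so H_2 ≅ 0.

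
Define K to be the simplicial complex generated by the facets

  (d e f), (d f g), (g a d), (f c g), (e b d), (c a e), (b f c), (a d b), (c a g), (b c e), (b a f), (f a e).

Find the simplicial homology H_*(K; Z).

Fix the vertex order a < b < c < d < e < f < g and write every simplex with vertices in increasing order. Then dim K = 2 and the simplices of K are:

  0-simplices (7): a, b, c, d, e, f, g
  1-simplices (18): ab, ac, ad, ae, af, ag, bc, bd, be, bf, ce, cf, cg, de, df, dg, ef, fg
  2-simplices (12): abd, abf, ace, acg, adg, aef, bce, bcf, bde, cfg, def, dfg

Hence C_0 ≅ Z^7, C_1 ≅ Z^18, C_2 ≅ Z^12.

∂_1: C_1 → C_0 is given by ∂[p,q] = [q] − [p]. For instance
  ∂ac = c − a.
The 7×18 boundary matrix has rank 6 and Smith normal form diag(1,1,1,1,1,1).

∂_2: C_2 → C_1 sends each 2-simplex [p,q,r] to [q,r] − [p,r] + [p,q]. For instance
  ∂cfg = fg − cg + cf,
  ∂bde = de − be + bd.
The 18×12 boundary matrix has rank 12 and Smith normal form diag(1,1,1,1,1,1,1,1,1,1,1,2).

From H_k ≅ ker(∂_k) / im(∂_{k+1}) we obtain:

  H_0: rank C_0 − rank ∂_1 = 7 − 6 = 1, and the invariant factors of ∂_1 are all 1, so H_0 ≅ Z.
  H_1: rank ker ∂_1 − rank ∂_2 = (18 − 6) − 12 = 0, and ∂_2 has invariant factor 2 > 1, so H_1 ≅ Z/2Z.
  H_2: rank ker ∂_2 − rank ∂_3 = (12 − 12) − 0 = 0, and there is no ∂_3, so H_2 ≅ 0.

H_0 = Z,  H_1 = Z/2Z,  H_2 = 0.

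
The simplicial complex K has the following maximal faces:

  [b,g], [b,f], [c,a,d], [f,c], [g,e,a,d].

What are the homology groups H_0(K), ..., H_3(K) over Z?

H_0 ≅ Z,  H_1 ≅ Z,  H_2 = 0,  H_3 = 0.

We work with the vertex ordering a < b < c < d < e < f < g. The simplices of K, each written with vertices in increasing order, are:

  0-simplices (7): a, b, c, d, e, f, g
  1-simplices (11): ac, ad, ae, ag, bf, bg, cd, cf, de, dg, eg
  2-simplices (5): acd, ade, adg, aeg, deg
  3-simplices (1): adeg

Hence C_0 ≅ Z^7, C_1 ≅ Z^11, C_2 ≅ Z^5, C_3 ≅ Z^1.

∂_1: C_1 → C_0 is given by ∂[p,q] = [q] − [p]. For instance
  ∂ad = d − a.
As a 7×11 matrix over Z this has rank 6, with invariant factors (1,1,1,1,1,1).

∂_2: C_2 → C_1 sends each 2-simplex [p,q,r] to [q,r] − [p,r] + [p,q]. For instance
  ∂deg = eg − dg + de,
  ∂acd = cd − ad + ac.
The 11×5 boundary matrix has rank 4 and Smith normal form diag(1,1,1,1).

Boundary ∂_3: C_3 → C_2 sends each 3-simplex σ to the alternating sum Σ_i (−1)^i (σ with its i-th vertex removed). For instance
  ∂adeg = deg − aeg + adg − ade.
The 5×1 boundary matrix has rank 1 and Smith normal form diag(1).

Reading off H_k = ker ∂_k / im ∂_{k+1}:

  H_0: rank C_0 − rank ∂_1 = 7 − 6 = 1, and the invariant factors of ∂_1 are all 1, so H_0 ≅ Z.
  H_1: rank ker ∂_1 − rank ∂_2 = (11 − 6) − 4 = 1, and the invariant factors of ∂_2 are all 1, so H_1 ≅ Z.
  H_2: rank ker ∂_2 − rank ∂_3 = (5 − 4) − 1 = 0, and the invariant factors of ∂_3 are all 1, so H_2 ≅ 0.
  H_3: rank ker ∂_3 − rank ∂_4 = (1 − 1) − 0 = 0, and there is no ∂_4, so H_3 ≅ 0.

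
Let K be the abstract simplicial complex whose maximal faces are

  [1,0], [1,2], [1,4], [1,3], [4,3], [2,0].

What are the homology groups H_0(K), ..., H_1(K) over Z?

H_0 = Z,  H_1 = Z^2.

Fix the vertex order 0 < 1 < 2 < 3 < 4 and write every simplex with vertices in increasing order. Then dim K = 1 and the simplices of K are:

  0-simplices (5): [0], [1], [2], [3], [4]
  1-simplices (6): [0,1], [0,2], [1,2], [1,3], [1,4], [3,4]

giving chain groups C_0 ≅ Z^5, C_1 ≅ Z^6.

Boundary ∂_1: C_1 → C_0 is given by ∂[p,q] = [q] − [p].
This gives a 5×6 integer matrix of rank 4; reducing to Smith normal form yields diagonal entries (1,1,1,1).

From H_k ≅ ker(∂_k) / im(∂_{k+1}) we obtain:

  H_0: rank C_0 − rank ∂_1 = 5 − 4 = 1, and the invariant factors of ∂_1 are all 1, so H_0 = Z.
  H_1: rank ker ∂_1 − rank ∂_2 = (6 − 4) − 0 = 2, and there is no ∂_2, so H_1 = Z^2.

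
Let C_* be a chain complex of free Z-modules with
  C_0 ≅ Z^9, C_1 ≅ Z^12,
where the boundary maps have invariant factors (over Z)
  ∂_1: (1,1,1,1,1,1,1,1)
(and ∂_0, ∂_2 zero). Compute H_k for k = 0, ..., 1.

H_0 = Z,  H_1 = Z^4.

H_0: b_0 = 9 − 0 − 8 = 1; torsion from ∂_1 factors > 1: none. So H_0 = Z.
H_1: b_1 = 12 − 8 − 0 = 4; torsion from ∂_2 factors > 1: none. So H_1 = Z^4.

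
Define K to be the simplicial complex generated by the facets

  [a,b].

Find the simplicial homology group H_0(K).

H_0 ≅ Z.

Take the total order a < b on the vertex set. Then K (dimension 1) consists of the simplices:

  0-simplices (2): a, b
  1-simplices (1): ab

giving chain groups C_0 ≅ Z^2, C_1 ≅ Z^1.

Boundary ∂_1: C_1 → C_0 sends each edge [p,q] (with p < q) to q − p.
The 2×1 boundary matrix has rank 1 and Smith normal form diag(1).

From H_k ≅ ker(∂_k) / im(∂_{k+1}) we obtain:

  H_0: rank C_0 − rank ∂_1 = 2 − 1 = 1, and the invariant factors of ∂_1 are all 1, so H_0 ≅ Z.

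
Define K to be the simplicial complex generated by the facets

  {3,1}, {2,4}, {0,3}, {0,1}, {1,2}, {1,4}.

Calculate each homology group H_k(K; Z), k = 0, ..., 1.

We work with the vertex ordering 0 < 1 < 2 < 3 < 4. The simplices of K, each written with vertices in increasing order, are:

  0-simplices (5): [0], [1], [2], [3], [4]
  1-simplices (6): [0,1], [0,3], [1,2], [1,3], [1,4], [2,4]

so the chain groups are C_0 ≅ Z^5, C_1 ≅ Z^6.

The boundary map ∂_1: C_1 → C_0 sends each edge [p,q] (with p < q) to q − p.
This gives a 5×6 integer matrix of rank 4; reducing to Smith normal form yields diagonal entries (1,1,1,1).

Reading off H_k = ker ∂_k / im ∂_{k+1}:

  H_0: rank C_0 − rank ∂_1 = 5 − 4 = 1, and the invariant factors of ∂_1 are all 1, so H_0 ≅ Z.
  H_1: rank ker ∂_1 − rank ∂_2 = (6 − 4) − 0 = 2, and there is no ∂_2, so H_1 ≅ Z^2.

As a check, the Euler characteristic is 5 − 6 = -1, which agrees with 1 − 2 = -1.
(K is a triangulation of a wedge of 2 circles.)

H_0 = Z,  H_1 = Z^2.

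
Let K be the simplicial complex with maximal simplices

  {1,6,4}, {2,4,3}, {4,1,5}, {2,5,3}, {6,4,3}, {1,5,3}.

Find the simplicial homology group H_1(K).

H_1 = Z.

Order the vertices as 1 < 2 < 3 < 4 < 5 < 6. Listing each simplex with vertices in this order, K has dimension 2 with simplices:

  0-simplices (6): [1], [2], [3], [4], [5], [6]
  1-simplices (12): [1,3], [1,4], [1,5], [1,6], [2,3], [2,4], [2,5], [3,4], [3,5], [3,6], [4,5], [4,6]
  2-simplices (6): [1,3,5], [1,4,5], [1,4,6], [2,3,4], [2,3,5], [3,4,6]

giving chain groups C_0 ≅ Z^6, C_1 ≅ Z^12, C_2 ≅ Z^6.

∂_1: C_1 → C_0 is given by ∂[p,q] = [q] − [p]. For instance
  ∂[2,4] = [4] − [2].
As a 6×12 matrix over Z this has rank 5, with invariant factors (1,1,1,1,1).

The boundary map ∂_2: C_2 → C_1 maps a triangle to the signed sum of its edges. For instance
  ∂[3,4,6] = [4,6] − [3,6] + [3,4],
  ∂[2,3,5] = [3,5] − [2,5] + [2,3].
The 12×6 boundary matrix has rank 6 and Smith normal form diag(1,1,1,1,1,1).

Reading off H_k = ker ∂_k / im ∂_{k+1}:

  H_1: rank ker ∂_1 − rank ∂_2 = (12 − 5) − 6 = 1, and the invariant factors of ∂_2 are all 1, so H_1 = Z.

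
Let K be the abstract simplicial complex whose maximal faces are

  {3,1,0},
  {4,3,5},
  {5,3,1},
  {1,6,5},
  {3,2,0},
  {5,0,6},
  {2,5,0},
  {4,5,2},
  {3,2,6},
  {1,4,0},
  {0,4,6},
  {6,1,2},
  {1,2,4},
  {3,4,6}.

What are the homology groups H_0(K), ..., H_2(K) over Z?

We work with the vertex ordering 0 < 1 < 2 < 3 < 4 < 5 < 6. The simplices of K, each written with vertices in increasing order, are:

  0-simplices (7): [0], [1], [2], [3], [4], [5], [6]
  1-simplices (21): [0,1], [0,2], [0,3], [0,4], [0,5], [0,6], [1,2], [1,3], [1,4], [1,5], [1,6], [2,3], [2,4], [2,5], [2,6], [3,4], [3,5], [3,6], [4,5], [4,6], [5,6]
  2-simplices (14): [0,1,3], [0,1,4], [0,2,3], [0,2,5], [0,4,6], [0,5,6], [1,2,4], [1,2,6], [1,3,5], [1,5,6], [2,3,6], [2,4,5], [3,4,5], [3,4,6]

giving chain groups C_0 ≅ Z^7, C_1 ≅ Z^21, C_2 ≅ Z^14.

The boundary map ∂_1: C_1 → C_0 sends each edge [p,q] (with p < q) to q − p. For instance
  ∂[3,4] = [4] − [3].
The resulting 7×21 matrix has rank 6, and its Smith normal form has invariant factors (1,1,1,1,1,1).

∂_2: C_2 → C_1 sends each 2-simplex [p,q,r] to [q,r] − [p,r] + [p,q]. For instance
  ∂[0,4,6] = [4,6] − [0,6] + [0,4],
  ∂[2,4,5] = [4,5] − [2,5] + [2,4].
This gives a 21×14 integer matrix of rank 13; reducing to Smith normal form yields diagonal entries (1,1,1,1,1,1,1,1,1,1,1,1,1).

Reading off H_k = ker ∂_k / im ∂_{k+1}:

  H_0: rank C_0 − rank ∂_1 = 7 − 6 = 1, and the invariant factors of ∂_1 are all 1, so H_0 ≅ Z.
  H_1: rank ker ∂_1 − rank ∂_2 = (21 − 6) − 13 = 2, and the invariant factors of ∂_2 are all 1, so H_1 ≅ Z^2.
  H_2: rank ker ∂_2 − rank ∂_3 = (14 − 13) − 0 = 1, and there is no ∂_3, so H_2 ≅ Z.

H_0 ≅ Z,  H_1 ≅ Z^2,  H_2 ≅ Z.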